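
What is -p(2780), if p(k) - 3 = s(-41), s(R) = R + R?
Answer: 79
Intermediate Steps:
s(R) = 2*R
p(k) = -79 (p(k) = 3 + 2*(-41) = 3 - 82 = -79)
-p(2780) = -1*(-79) = 79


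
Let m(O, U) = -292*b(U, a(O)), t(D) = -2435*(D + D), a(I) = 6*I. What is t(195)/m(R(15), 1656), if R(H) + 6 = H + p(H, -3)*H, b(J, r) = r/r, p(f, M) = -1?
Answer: 474825/146 ≈ 3252.2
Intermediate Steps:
b(J, r) = 1
t(D) = -4870*D
R(H) = -6 (R(H) = -6 + (H - H) = -6 + 0 = -6)
m(O, U) = -292 (m(O, U) = -292*1 = -292)
t(195)/m(R(15), 1656) = -4870*195/(-292) = -949650*(-1/292) = 474825/146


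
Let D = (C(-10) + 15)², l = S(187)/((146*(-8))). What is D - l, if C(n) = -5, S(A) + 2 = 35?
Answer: 116833/1168 ≈ 100.03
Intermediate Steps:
S(A) = 33 (S(A) = -2 + 35 = 33)
l = -33/1168 (l = 33/((146*(-8))) = 33/(-1168) = 33*(-1/1168) = -33/1168 ≈ -0.028253)
D = 100 (D = (-5 + 15)² = 10² = 100)
D - l = 100 - 1*(-33/1168) = 100 + 33/1168 = 116833/1168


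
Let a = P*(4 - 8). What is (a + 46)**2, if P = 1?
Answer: 1764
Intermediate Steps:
a = -4 (a = 1*(4 - 8) = 1*(-4) = -4)
(a + 46)**2 = (-4 + 46)**2 = 42**2 = 1764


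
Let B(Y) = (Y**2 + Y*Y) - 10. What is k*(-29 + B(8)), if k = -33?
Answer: -2937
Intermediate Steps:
B(Y) = -10 + 2*Y**2 (B(Y) = (Y**2 + Y**2) - 10 = 2*Y**2 - 10 = -10 + 2*Y**2)
k*(-29 + B(8)) = -33*(-29 + (-10 + 2*8**2)) = -33*(-29 + (-10 + 2*64)) = -33*(-29 + (-10 + 128)) = -33*(-29 + 118) = -33*89 = -2937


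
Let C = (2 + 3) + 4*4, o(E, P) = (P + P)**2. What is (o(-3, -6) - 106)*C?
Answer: 798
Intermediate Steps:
o(E, P) = 4*P**2 (o(E, P) = (2*P)**2 = 4*P**2)
C = 21 (C = 5 + 16 = 21)
(o(-3, -6) - 106)*C = (4*(-6)**2 - 106)*21 = (4*36 - 106)*21 = (144 - 106)*21 = 38*21 = 798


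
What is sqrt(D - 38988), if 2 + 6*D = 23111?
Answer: I*sqrt(140546)/2 ≈ 187.45*I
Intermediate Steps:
D = 7703/2 (D = -1/3 + (1/6)*23111 = -1/3 + 23111/6 = 7703/2 ≈ 3851.5)
sqrt(D - 38988) = sqrt(7703/2 - 38988) = sqrt(-70273/2) = I*sqrt(140546)/2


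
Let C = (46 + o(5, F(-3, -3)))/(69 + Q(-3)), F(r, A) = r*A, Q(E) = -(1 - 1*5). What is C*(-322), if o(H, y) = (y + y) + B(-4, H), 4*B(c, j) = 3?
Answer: -41699/146 ≈ -285.61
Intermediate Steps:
B(c, j) = ¾ (B(c, j) = (¼)*3 = ¾)
Q(E) = 4 (Q(E) = -(1 - 5) = -1*(-4) = 4)
F(r, A) = A*r
o(H, y) = ¾ + 2*y (o(H, y) = (y + y) + ¾ = 2*y + ¾ = ¾ + 2*y)
C = 259/292 (C = (46 + (¾ + 2*(-3*(-3))))/(69 + 4) = (46 + (¾ + 2*9))/73 = (46 + (¾ + 18))*(1/73) = (46 + 75/4)*(1/73) = (259/4)*(1/73) = 259/292 ≈ 0.88699)
C*(-322) = (259/292)*(-322) = -41699/146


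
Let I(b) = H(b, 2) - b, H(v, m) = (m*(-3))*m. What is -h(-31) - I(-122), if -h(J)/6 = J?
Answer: -296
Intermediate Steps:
h(J) = -6*J
H(v, m) = -3*m² (H(v, m) = (-3*m)*m = -3*m²)
I(b) = -12 - b (I(b) = -3*2² - b = -3*4 - b = -12 - b)
-h(-31) - I(-122) = -(-6)*(-31) - (-12 - 1*(-122)) = -1*186 - (-12 + 122) = -186 - 1*110 = -186 - 110 = -296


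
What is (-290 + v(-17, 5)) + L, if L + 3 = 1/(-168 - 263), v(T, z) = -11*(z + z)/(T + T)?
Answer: -2123123/7327 ≈ -289.77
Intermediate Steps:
v(T, z) = -11*z/T
L = -1294/431 (L = -3 + 1/(-168 - 263) = -3 + 1/(-431) = -3 - 1/431 = -1294/431 ≈ -3.0023)
(-290 + v(-17, 5)) + L = (-290 - 11*5/(-17)) - 1294/431 = (-290 - 11*5*(-1/17)) - 1294/431 = (-290 + 55/17) - 1294/431 = -4875/17 - 1294/431 = -2123123/7327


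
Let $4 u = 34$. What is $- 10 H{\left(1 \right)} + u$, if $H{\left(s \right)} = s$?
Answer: $- \frac{3}{2} \approx -1.5$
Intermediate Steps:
$u = \frac{17}{2}$ ($u = \frac{1}{4} \cdot 34 = \frac{17}{2} \approx 8.5$)
$- 10 H{\left(1 \right)} + u = \left(-10\right) 1 + \frac{17}{2} = -10 + \frac{17}{2} = - \frac{3}{2}$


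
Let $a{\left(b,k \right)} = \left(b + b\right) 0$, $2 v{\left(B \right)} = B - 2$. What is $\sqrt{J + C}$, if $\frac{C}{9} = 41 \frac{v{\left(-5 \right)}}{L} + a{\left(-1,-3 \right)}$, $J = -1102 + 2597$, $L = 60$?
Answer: $\frac{\sqrt{589390}}{20} \approx 38.386$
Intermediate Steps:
$J = 1495$
$v{\left(B \right)} = -1 + \frac{B}{2}$ ($v{\left(B \right)} = \frac{B - 2}{2} = \frac{-2 + B}{2} = -1 + \frac{B}{2}$)
$a{\left(b,k \right)} = 0$ ($a{\left(b,k \right)} = 2 b 0 = 0$)
$C = - \frac{861}{40}$ ($C = 9 \left(41 \frac{-1 + \frac{1}{2} \left(-5\right)}{60} + 0\right) = 9 \left(41 \left(-1 - \frac{5}{2}\right) \frac{1}{60} + 0\right) = 9 \left(41 \left(\left(- \frac{7}{2}\right) \frac{1}{60}\right) + 0\right) = 9 \left(41 \left(- \frac{7}{120}\right) + 0\right) = 9 \left(- \frac{287}{120} + 0\right) = 9 \left(- \frac{287}{120}\right) = - \frac{861}{40} \approx -21.525$)
$\sqrt{J + C} = \sqrt{1495 - \frac{861}{40}} = \sqrt{\frac{58939}{40}} = \frac{\sqrt{589390}}{20}$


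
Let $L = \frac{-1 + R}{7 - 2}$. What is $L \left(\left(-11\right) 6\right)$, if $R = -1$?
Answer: $\frac{132}{5} \approx 26.4$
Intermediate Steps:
$L = - \frac{2}{5}$ ($L = \frac{-1 - 1}{7 - 2} = - \frac{2}{5} \approx -0.4$)
$L \left(\left(-11\right) 6\right) = - \frac{2 \left(\left(-11\right) 6\right)}{5} = \left(- \frac{2}{5}\right) \left(-66\right) = \frac{132}{5}$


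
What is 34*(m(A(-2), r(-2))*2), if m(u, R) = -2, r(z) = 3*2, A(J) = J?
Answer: -136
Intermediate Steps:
r(z) = 6
34*(m(A(-2), r(-2))*2) = 34*(-2*2) = 34*(-4) = -136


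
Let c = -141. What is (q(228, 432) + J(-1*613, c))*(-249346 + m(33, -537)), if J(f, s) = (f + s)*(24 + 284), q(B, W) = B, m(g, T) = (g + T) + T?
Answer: 58090785548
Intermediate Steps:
m(g, T) = g + 2*T (m(g, T) = (T + g) + T = g + 2*T)
J(f, s) = 308*f + 308*s (J(f, s) = (f + s)*308 = 308*f + 308*s)
(q(228, 432) + J(-1*613, c))*(-249346 + m(33, -537)) = (228 + (308*(-1*613) + 308*(-141)))*(-249346 + (33 + 2*(-537))) = (228 + (308*(-613) - 43428))*(-249346 + (33 - 1074)) = (228 + (-188804 - 43428))*(-249346 - 1041) = (228 - 232232)*(-250387) = -232004*(-250387) = 58090785548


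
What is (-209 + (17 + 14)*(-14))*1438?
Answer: -924634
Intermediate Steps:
(-209 + (17 + 14)*(-14))*1438 = (-209 + 31*(-14))*1438 = (-209 - 434)*1438 = -643*1438 = -924634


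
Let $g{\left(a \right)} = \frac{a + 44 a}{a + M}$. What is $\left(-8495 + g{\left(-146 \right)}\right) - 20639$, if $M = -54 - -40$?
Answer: $- \frac{465487}{16} \approx -29093.0$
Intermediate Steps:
$M = -14$ ($M = -54 + 40 = -14$)
$g{\left(a \right)} = \frac{45 a}{-14 + a}$ ($g{\left(a \right)} = \frac{a + 44 a}{a - 14} = \frac{45 a}{-14 + a}$)
$\left(-8495 + g{\left(-146 \right)}\right) - 20639 = \left(-8495 + 45 \left(-146\right) \frac{1}{-14 - 146}\right) - 20639 = \left(-8495 + 45 \left(-146\right) \frac{1}{-160}\right) - 20639 = \left(-8495 + 45 \left(-146\right) \left(- \frac{1}{160}\right)\right) - 20639 = \left(-8495 + \frac{657}{16}\right) - 20639 = - \frac{135263}{16} - 20639 = - \frac{465487}{16}$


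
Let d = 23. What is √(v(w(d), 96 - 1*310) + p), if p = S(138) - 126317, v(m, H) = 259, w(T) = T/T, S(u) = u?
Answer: 4*I*√7870 ≈ 354.85*I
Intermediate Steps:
w(T) = 1
p = -126179 (p = 138 - 126317 = -126179)
√(v(w(d), 96 - 1*310) + p) = √(259 - 126179) = √(-125920) = 4*I*√7870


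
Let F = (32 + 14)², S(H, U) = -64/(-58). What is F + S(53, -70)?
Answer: 61396/29 ≈ 2117.1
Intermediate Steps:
S(H, U) = 32/29 (S(H, U) = -64*(-1/58) = 32/29)
F = 2116 (F = 46² = 2116)
F + S(53, -70) = 2116 + 32/29 = 61396/29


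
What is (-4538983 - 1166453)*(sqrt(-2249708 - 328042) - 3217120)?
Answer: 18355072264320 - 28527180*I*sqrt(103110) ≈ 1.8355e+13 - 9.1603e+9*I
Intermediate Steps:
(-4538983 - 1166453)*(sqrt(-2249708 - 328042) - 3217120) = -5705436*(sqrt(-2577750) - 3217120) = -5705436*(5*I*sqrt(103110) - 3217120) = -5705436*(-3217120 + 5*I*sqrt(103110)) = 18355072264320 - 28527180*I*sqrt(103110)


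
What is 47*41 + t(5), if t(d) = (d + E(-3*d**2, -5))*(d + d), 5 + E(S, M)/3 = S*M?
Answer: 13077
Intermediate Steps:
E(S, M) = -15 + 3*M*S (E(S, M) = -15 + 3*(S*M) = -15 + 3*(M*S) = -15 + 3*M*S)
t(d) = 2*d*(-15 + d + 45*d**2) (t(d) = (d + (-15 + 3*(-5)*(-3*d**2)))*(d + d) = (d + (-15 + 45*d**2))*(2*d) = (-15 + d + 45*d**2)*(2*d) = 2*d*(-15 + d + 45*d**2))
47*41 + t(5) = 47*41 + 2*5*(-15 + 5 + 45*5**2) = 1927 + 2*5*(-15 + 5 + 45*25) = 1927 + 2*5*(-15 + 5 + 1125) = 1927 + 2*5*1115 = 1927 + 11150 = 13077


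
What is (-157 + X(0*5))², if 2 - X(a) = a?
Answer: 24025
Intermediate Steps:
X(a) = 2 - a
(-157 + X(0*5))² = (-157 + (2 - 0*5))² = (-157 + (2 - 1*0))² = (-157 + (2 + 0))² = (-157 + 2)² = (-155)² = 24025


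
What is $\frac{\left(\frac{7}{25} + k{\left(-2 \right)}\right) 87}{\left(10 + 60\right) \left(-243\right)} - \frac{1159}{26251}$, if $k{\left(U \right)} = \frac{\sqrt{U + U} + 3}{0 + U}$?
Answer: $- \frac{282138481}{7442158500} + \frac{29 i}{5670} \approx -0.037911 + 0.0051146 i$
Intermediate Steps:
$k{\left(U \right)} = \frac{3 + \sqrt{2} \sqrt{U}}{U}$ ($k{\left(U \right)} = \frac{\sqrt{2 U} + 3}{U} = \frac{\sqrt{2} \sqrt{U} + 3}{U} = \frac{3 + \sqrt{2} \sqrt{U}}{U}$)
$\frac{\left(\frac{7}{25} + k{\left(-2 \right)}\right) 87}{\left(10 + 60\right) \left(-243\right)} - \frac{1159}{26251} = \frac{\left(\frac{7}{25} + \left(\frac{3}{-2} + \frac{\sqrt{2}}{i \sqrt{2}}\right)\right) 87}{\left(10 + 60\right) \left(-243\right)} - \frac{1159}{26251} = \frac{\left(7 \cdot \frac{1}{25} + \left(3 \left(- \frac{1}{2}\right) + \sqrt{2} \left(- \frac{i \sqrt{2}}{2}\right)\right)\right) 87}{70 \left(-243\right)} - \frac{1159}{26251} = \frac{\left(\frac{7}{25} - \left(\frac{3}{2} + i\right)\right) 87}{-17010} - \frac{1159}{26251} = \left(- \frac{61}{50} - i\right) 87 \left(- \frac{1}{17010}\right) - \frac{1159}{26251} = \left(- \frac{5307}{50} - 87 i\right) \left(- \frac{1}{17010}\right) - \frac{1159}{26251} = \left(\frac{1769}{283500} + \frac{29 i}{5670}\right) - \frac{1159}{26251} = - \frac{282138481}{7442158500} + \frac{29 i}{5670}$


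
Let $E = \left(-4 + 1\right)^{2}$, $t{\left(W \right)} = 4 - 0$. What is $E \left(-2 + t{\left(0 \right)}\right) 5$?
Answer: $90$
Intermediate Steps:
$t{\left(W \right)} = 4$ ($t{\left(W \right)} = 4 + 0 = 4$)
$E = 9$ ($E = \left(-3\right)^{2} = 9$)
$E \left(-2 + t{\left(0 \right)}\right) 5 = 9 \left(-2 + 4\right) 5 = 9 \cdot 2 \cdot 5 = 9 \cdot 10 = 90$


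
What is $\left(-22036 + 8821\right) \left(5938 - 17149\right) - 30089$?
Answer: $148123276$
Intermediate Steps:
$\left(-22036 + 8821\right) \left(5938 - 17149\right) - 30089 = \left(-13215\right) \left(-11211\right) - 30089 = 148153365 - 30089 = 148123276$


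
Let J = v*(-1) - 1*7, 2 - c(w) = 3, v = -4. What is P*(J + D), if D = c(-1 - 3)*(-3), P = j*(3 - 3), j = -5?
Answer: 0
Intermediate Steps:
c(w) = -1 (c(w) = 2 - 1*3 = 2 - 3 = -1)
P = 0 (P = -5*(3 - 3) = -5*0 = 0)
D = 3 (D = -1*(-3) = 3)
J = -3 (J = -4*(-1) - 1*7 = 4 - 7 = -3)
P*(J + D) = 0*(-3 + 3) = 0*0 = 0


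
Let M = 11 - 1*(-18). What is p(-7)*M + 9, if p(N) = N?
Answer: -194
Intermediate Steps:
M = 29 (M = 11 + 18 = 29)
p(-7)*M + 9 = -7*29 + 9 = -203 + 9 = -194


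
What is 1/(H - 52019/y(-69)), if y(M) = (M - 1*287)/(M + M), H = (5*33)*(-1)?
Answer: -178/3618681 ≈ -4.9189e-5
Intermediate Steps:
H = -165 (H = 165*(-1) = -165)
y(M) = (-287 + M)/(2*M) (y(M) = (M - 287)/((2*M)) = (-287 + M)*(1/(2*M)) = (-287 + M)/(2*M))
1/(H - 52019/y(-69)) = 1/(-165 - 52019*(-138/(-287 - 69))) = 1/(-165 - 52019/((½)*(-1/69)*(-356))) = 1/(-165 - 52019/178/69) = 1/(-165 - 52019*69/178) = 1/(-165 - 3589311/178) = 1/(-3618681/178) = -178/3618681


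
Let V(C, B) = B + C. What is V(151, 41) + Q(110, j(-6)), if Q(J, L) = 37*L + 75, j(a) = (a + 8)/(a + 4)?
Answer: 230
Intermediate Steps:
j(a) = (8 + a)/(4 + a)
Q(J, L) = 75 + 37*L
V(151, 41) + Q(110, j(-6)) = (41 + 151) + (75 + 37*((8 - 6)/(4 - 6))) = 192 + (75 + 37*(2/(-2))) = 192 + (75 + 37*(-½*2)) = 192 + (75 + 37*(-1)) = 192 + (75 - 37) = 192 + 38 = 230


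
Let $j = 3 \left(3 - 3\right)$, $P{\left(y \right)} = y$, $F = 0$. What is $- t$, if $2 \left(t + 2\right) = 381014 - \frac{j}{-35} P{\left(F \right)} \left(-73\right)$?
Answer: $-190505$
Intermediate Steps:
$j = 0$ ($j = 3 \cdot 0 = 0$)
$t = 190505$ ($t = -2 + \frac{381014 - \frac{0}{-35} \cdot 0 \left(-73\right)}{2} = -2 + \frac{381014 - 0 \left(- \frac{1}{35}\right) 0 \left(-73\right)}{2} = -2 + \frac{381014 - 0 \cdot 0 \left(-73\right)}{2} = -2 + \frac{381014 - 0 \left(-73\right)}{2} = -2 + \frac{381014 - 0}{2} = -2 + \frac{381014 + 0}{2} = -2 + \frac{1}{2} \cdot 381014 = -2 + 190507 = 190505$)
$- t = \left(-1\right) 190505 = -190505$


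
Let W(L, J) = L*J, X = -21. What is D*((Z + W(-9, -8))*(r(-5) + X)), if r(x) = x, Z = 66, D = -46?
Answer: 165048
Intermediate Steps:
W(L, J) = J*L
D*((Z + W(-9, -8))*(r(-5) + X)) = -46*(66 - 8*(-9))*(-5 - 21) = -46*(66 + 72)*(-26) = -6348*(-26) = -46*(-3588) = 165048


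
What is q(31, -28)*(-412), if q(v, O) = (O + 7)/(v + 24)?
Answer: 8652/55 ≈ 157.31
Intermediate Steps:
q(v, O) = (7 + O)/(24 + v)
q(31, -28)*(-412) = ((7 - 28)/(24 + 31))*(-412) = (-21/55)*(-412) = ((1/55)*(-21))*(-412) = -21/55*(-412) = 8652/55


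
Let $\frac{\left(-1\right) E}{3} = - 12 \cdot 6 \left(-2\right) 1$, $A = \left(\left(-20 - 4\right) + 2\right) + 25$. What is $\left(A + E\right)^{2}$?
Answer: $184041$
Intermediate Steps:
$A = 3$ ($A = \left(-24 + 2\right) + 25 = -22 + 25 = 3$)
$E = -432$ ($E = - 3 \left(- 12 \cdot 6 \left(-2\right) 1\right) = - 3 \left(- 12 \left(\left(-12\right) 1\right)\right) = - 3 \left(\left(-12\right) \left(-12\right)\right) = \left(-3\right) 144 = -432$)
$\left(A + E\right)^{2} = \left(3 - 432\right)^{2} = \left(-429\right)^{2} = 184041$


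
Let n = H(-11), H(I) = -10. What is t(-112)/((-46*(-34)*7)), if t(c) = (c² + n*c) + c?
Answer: 484/391 ≈ 1.2379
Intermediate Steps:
n = -10
t(c) = c² - 9*c (t(c) = (c² - 10*c) + c = c² - 9*c)
t(-112)/((-46*(-34)*7)) = (-112*(-9 - 112))/((-46*(-34)*7)) = (-112*(-121))/((1564*7)) = 13552/10948 = 13552*(1/10948) = 484/391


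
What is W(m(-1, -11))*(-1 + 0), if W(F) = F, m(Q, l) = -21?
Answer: 21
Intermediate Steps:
W(m(-1, -11))*(-1 + 0) = -21*(-1 + 0) = -21*(-1) = 21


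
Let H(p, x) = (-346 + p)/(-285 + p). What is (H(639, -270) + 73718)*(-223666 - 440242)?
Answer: -8662825942610/177 ≈ -4.8943e+10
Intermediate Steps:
H(p, x) = (-346 + p)/(-285 + p)
(H(639, -270) + 73718)*(-223666 - 440242) = ((-346 + 639)/(-285 + 639) + 73718)*(-223666 - 440242) = (293/354 + 73718)*(-663908) = (26096465/354)*(-663908) = -8662825942610/177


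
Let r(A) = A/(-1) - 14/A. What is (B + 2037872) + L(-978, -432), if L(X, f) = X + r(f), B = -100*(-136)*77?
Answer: 666257623/216 ≈ 3.0845e+6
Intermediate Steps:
B = 1047200 (B = 13600*77 = 1047200)
r(A) = -A - 14/A (r(A) = A*(-1) - 14/A = -A - 14/A)
L(X, f) = X - f - 14/f (L(X, f) = X + (-f - 14/f) = X - f - 14/f)
(B + 2037872) + L(-978, -432) = (1047200 + 2037872) + (-978 - 1*(-432) - 14/(-432)) = 3085072 + (-978 + 432 - 14*(-1/432)) = 3085072 + (-978 + 432 + 7/216) = 3085072 - 117929/216 = 666257623/216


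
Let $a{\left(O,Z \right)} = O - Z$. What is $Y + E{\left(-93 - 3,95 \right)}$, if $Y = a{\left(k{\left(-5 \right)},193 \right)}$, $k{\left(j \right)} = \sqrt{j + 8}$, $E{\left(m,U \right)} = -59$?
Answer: $-252 + \sqrt{3} \approx -250.27$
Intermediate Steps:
$k{\left(j \right)} = \sqrt{8 + j}$
$Y = -193 + \sqrt{3}$ ($Y = \sqrt{8 - 5} - 193 = \sqrt{3} - 193 = -193 + \sqrt{3} \approx -191.27$)
$Y + E{\left(-93 - 3,95 \right)} = \left(-193 + \sqrt{3}\right) - 59 = -252 + \sqrt{3}$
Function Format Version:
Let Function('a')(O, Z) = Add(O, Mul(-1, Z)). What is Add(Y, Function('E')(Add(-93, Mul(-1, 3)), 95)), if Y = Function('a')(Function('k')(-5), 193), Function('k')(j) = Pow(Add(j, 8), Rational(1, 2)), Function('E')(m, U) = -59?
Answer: Add(-252, Pow(3, Rational(1, 2))) ≈ -250.27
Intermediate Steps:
Function('k')(j) = Pow(Add(8, j), Rational(1, 2))
Y = Add(-193, Pow(3, Rational(1, 2))) (Y = Add(Pow(Add(8, -5), Rational(1, 2)), Mul(-1, 193)) = Add(Pow(3, Rational(1, 2)), -193) = Add(-193, Pow(3, Rational(1, 2))) ≈ -191.27)
Add(Y, Function('E')(Add(-93, Mul(-1, 3)), 95)) = Add(Add(-193, Pow(3, Rational(1, 2))), -59) = Add(-252, Pow(3, Rational(1, 2)))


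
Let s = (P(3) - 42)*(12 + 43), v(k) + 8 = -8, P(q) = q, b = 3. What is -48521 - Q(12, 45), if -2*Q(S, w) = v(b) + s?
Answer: -99203/2 ≈ -49602.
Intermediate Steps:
v(k) = -16 (v(k) = -8 - 8 = -16)
s = -2145 (s = (3 - 42)*(12 + 43) = -39*55 = -2145)
Q(S, w) = 2161/2 (Q(S, w) = -(-16 - 2145)/2 = -1/2*(-2161) = 2161/2)
-48521 - Q(12, 45) = -48521 - 1*2161/2 = -48521 - 2161/2 = -99203/2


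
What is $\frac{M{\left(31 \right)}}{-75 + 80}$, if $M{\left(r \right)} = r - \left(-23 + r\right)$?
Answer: $\frac{23}{5} \approx 4.6$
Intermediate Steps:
$M{\left(r \right)} = 23$
$\frac{M{\left(31 \right)}}{-75 + 80} = \frac{1}{-75 + 80} \cdot 23 = \frac{1}{5} \cdot 23 = \frac{23}{5}$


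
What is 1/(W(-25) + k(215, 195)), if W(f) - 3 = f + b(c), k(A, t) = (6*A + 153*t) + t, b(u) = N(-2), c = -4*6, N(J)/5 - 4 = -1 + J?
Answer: 1/31303 ≈ 3.1946e-5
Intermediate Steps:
N(J) = 15 + 5*J (N(J) = 20 + 5*(-1 + J) = 20 + (-5 + 5*J) = 15 + 5*J)
c = -24
b(u) = 5 (b(u) = 15 + 5*(-2) = 15 - 10 = 5)
k(A, t) = 6*A + 154*t
W(f) = 8 + f (W(f) = 3 + (f + 5) = 3 + (5 + f) = 8 + f)
1/(W(-25) + k(215, 195)) = 1/((8 - 25) + (6*215 + 154*195)) = 1/(-17 + (1290 + 30030)) = 1/(-17 + 31320) = 1/31303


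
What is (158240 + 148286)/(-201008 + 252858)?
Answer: 153263/25925 ≈ 5.9118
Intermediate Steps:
(158240 + 148286)/(-201008 + 252858) = 306526/51850 = 306526*(1/51850) = 153263/25925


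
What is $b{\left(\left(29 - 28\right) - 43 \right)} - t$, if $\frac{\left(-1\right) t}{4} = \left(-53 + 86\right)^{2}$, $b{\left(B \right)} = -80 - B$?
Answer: $4318$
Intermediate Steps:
$t = -4356$ ($t = - 4 \left(-53 + 86\right)^{2} = - 4 \cdot 33^{2} = \left(-4\right) 1089 = -4356$)
$b{\left(\left(29 - 28\right) - 43 \right)} - t = \left(-80 - \left(\left(29 - 28\right) - 43\right)\right) - -4356 = \left(-80 - \left(1 - 43\right)\right) + 4356 = \left(-80 - -42\right) + 4356 = \left(-80 + 42\right) + 4356 = -38 + 4356 = 4318$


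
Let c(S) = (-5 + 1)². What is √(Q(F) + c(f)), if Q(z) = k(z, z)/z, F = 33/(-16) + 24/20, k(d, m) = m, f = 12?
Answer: √17 ≈ 4.1231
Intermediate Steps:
F = -69/80 (F = 33*(-1/16) + 24*(1/20) = -33/16 + 6/5 = -69/80 ≈ -0.86250)
Q(z) = 1 (Q(z) = z/z = 1)
c(S) = 16 (c(S) = (-4)² = 16)
√(Q(F) + c(f)) = √(1 + 16) = √17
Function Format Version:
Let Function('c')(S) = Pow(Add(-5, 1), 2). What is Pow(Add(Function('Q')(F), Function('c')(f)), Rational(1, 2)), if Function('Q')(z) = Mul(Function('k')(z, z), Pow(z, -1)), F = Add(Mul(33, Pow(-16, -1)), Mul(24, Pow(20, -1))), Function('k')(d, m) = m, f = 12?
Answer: Pow(17, Rational(1, 2)) ≈ 4.1231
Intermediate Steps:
F = Rational(-69, 80) (F = Add(Mul(33, Rational(-1, 16)), Mul(24, Rational(1, 20))) = Add(Rational(-33, 16), Rational(6, 5)) = Rational(-69, 80) ≈ -0.86250)
Function('Q')(z) = 1 (Function('Q')(z) = Mul(z, Pow(z, -1)) = 1)
Function('c')(S) = 16 (Function('c')(S) = Pow(-4, 2) = 16)
Pow(Add(Function('Q')(F), Function('c')(f)), Rational(1, 2)) = Pow(Add(1, 16), Rational(1, 2)) = Pow(17, Rational(1, 2))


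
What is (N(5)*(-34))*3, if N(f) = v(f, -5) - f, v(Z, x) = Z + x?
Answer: 510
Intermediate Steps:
N(f) = -5 (N(f) = (f - 5) - f = (-5 + f) - f = -5)
(N(5)*(-34))*3 = -5*(-34)*3 = 170*3 = 510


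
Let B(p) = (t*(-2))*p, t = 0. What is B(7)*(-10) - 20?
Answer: -20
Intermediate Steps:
B(p) = 0 (B(p) = (0*(-2))*p = 0*p = 0)
B(7)*(-10) - 20 = 0*(-10) - 20 = 0 - 20 = -20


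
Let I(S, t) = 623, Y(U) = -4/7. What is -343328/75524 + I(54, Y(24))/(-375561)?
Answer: -32246914615/7090967241 ≈ -4.5476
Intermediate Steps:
Y(U) = -4/7 (Y(U) = -4*1/7 = -4/7)
-343328/75524 + I(54, Y(24))/(-375561) = -343328/75524 + 623/(-375561) = -343328*1/75524 + 623*(-1/375561) = -85832/18881 - 623/375561 = -32246914615/7090967241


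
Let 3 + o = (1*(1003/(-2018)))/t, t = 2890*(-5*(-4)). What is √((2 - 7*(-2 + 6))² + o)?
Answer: √79205479090773/343060 ≈ 25.942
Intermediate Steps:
t = 57800 (t = 2890*20 = 57800)
o = -20583659/6861200 (o = -3 + (1*(1003/(-2018)))/57800 = -3 + (1*(1003*(-1/2018)))*(1/57800) = -3 + (1*(-1003/2018))*(1/57800) = -3 - 1003/2018*1/57800 = -3 - 59/6861200 = -20583659/6861200 ≈ -3.0000)
√((2 - 7*(-2 + 6))² + o) = √((2 - 7*(-2 + 6))² - 20583659/6861200) = √((2 - 7*4)² - 20583659/6861200) = √((2 - 28)² - 20583659/6861200) = √((-26)² - 20583659/6861200) = √(676 - 20583659/6861200) = √(4617587541/6861200) = √79205479090773/343060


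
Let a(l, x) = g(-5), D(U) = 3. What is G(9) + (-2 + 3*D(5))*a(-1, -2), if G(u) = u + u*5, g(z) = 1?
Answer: 61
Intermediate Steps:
a(l, x) = 1
G(u) = 6*u (G(u) = u + 5*u = 6*u)
G(9) + (-2 + 3*D(5))*a(-1, -2) = 6*9 + (-2 + 3*3)*1 = 54 + (-2 + 9)*1 = 54 + 7*1 = 54 + 7 = 61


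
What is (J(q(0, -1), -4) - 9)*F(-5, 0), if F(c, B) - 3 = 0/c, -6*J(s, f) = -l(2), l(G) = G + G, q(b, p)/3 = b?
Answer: -25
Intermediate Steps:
q(b, p) = 3*b
l(G) = 2*G
J(s, f) = ⅔ (J(s, f) = -(-1)*2*2/6 = -(-1)*4/6 = -⅙*(-4) = ⅔)
F(c, B) = 3 (F(c, B) = 3 + 0/c = 3 + 0 = 3)
(J(q(0, -1), -4) - 9)*F(-5, 0) = (⅔ - 9)*3 = -25/3*3 = -25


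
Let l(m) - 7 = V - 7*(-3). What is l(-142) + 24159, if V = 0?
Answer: 24187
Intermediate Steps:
l(m) = 28 (l(m) = 7 + (0 - 7*(-3)) = 7 + (0 + 21) = 7 + 21 = 28)
l(-142) + 24159 = 28 + 24159 = 24187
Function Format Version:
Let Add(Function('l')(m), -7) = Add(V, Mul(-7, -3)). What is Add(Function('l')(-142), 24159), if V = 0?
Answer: 24187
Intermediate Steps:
Function('l')(m) = 28 (Function('l')(m) = Add(7, Add(0, Mul(-7, -3))) = Add(7, Add(0, 21)) = Add(7, 21) = 28)
Add(Function('l')(-142), 24159) = Add(28, 24159) = 24187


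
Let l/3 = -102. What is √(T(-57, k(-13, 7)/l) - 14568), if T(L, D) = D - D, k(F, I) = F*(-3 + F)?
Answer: 2*I*√3642 ≈ 120.7*I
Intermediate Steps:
l = -306 (l = 3*(-102) = -306)
T(L, D) = 0
√(T(-57, k(-13, 7)/l) - 14568) = √(0 - 14568) = √(-14568) = 2*I*√3642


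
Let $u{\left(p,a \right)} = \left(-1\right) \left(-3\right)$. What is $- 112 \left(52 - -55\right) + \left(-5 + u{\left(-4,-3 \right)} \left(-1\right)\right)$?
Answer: $-11992$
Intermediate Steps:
$u{\left(p,a \right)} = 3$
$- 112 \left(52 - -55\right) + \left(-5 + u{\left(-4,-3 \right)} \left(-1\right)\right) = - 112 \left(52 - -55\right) + \left(-5 + 3 \left(-1\right)\right) = - 112 \left(52 + 55\right) - 8 = \left(-112\right) 107 - 8 = -11984 - 8 = -11992$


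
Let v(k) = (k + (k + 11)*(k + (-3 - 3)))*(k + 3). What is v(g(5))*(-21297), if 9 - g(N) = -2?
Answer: -36077118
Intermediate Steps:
g(N) = 11 (g(N) = 9 - 1*(-2) = 9 + 2 = 11)
v(k) = (3 + k)*(k + (-6 + k)*(11 + k)) (v(k) = (k + (11 + k)*(k - 6))*(3 + k) = (k + (11 + k)*(-6 + k))*(3 + k) = (k + (-6 + k)*(11 + k))*(3 + k) = (3 + k)*(k + (-6 + k)*(11 + k)))
v(g(5))*(-21297) = (-198 + 11³ - 48*11 + 9*11²)*(-21297) = (-198 + 1331 - 528 + 9*121)*(-21297) = (-198 + 1331 - 528 + 1089)*(-21297) = 1694*(-21297) = -36077118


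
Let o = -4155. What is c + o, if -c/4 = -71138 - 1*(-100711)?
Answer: -122447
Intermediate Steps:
c = -118292 (c = -4*(-71138 - 1*(-100711)) = -4*(-71138 + 100711) = -4*29573 = -118292)
c + o = -118292 - 4155 = -122447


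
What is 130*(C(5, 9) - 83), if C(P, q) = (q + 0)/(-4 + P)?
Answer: -9620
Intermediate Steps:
C(P, q) = q/(-4 + P)
130*(C(5, 9) - 83) = 130*(9/(-4 + 5) - 83) = 130*(9/1 - 83) = 130*(9*1 - 83) = 130*(9 - 83) = 130*(-74) = -9620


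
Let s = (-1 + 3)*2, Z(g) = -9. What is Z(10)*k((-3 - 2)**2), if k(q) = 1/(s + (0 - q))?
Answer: 3/7 ≈ 0.42857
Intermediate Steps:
s = 4 (s = 2*2 = 4)
k(q) = 1/(4 - q) (k(q) = 1/(4 + (0 - q)) = 1/(4 - q))
Z(10)*k((-3 - 2)**2) = -(-9)/(-4 + (-3 - 2)**2) = -(-9)/(-4 + (-5)**2) = -(-9)/(-4 + 25) = -(-9)/21 = -9*(-1/21) = 3/7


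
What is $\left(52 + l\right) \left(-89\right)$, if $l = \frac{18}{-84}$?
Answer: $- \frac{64525}{14} \approx -4608.9$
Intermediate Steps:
$l = - \frac{3}{14}$ ($l = 18 \left(- \frac{1}{84}\right) = - \frac{3}{14} \approx -0.21429$)
$\left(52 + l\right) \left(-89\right) = \left(52 - \frac{3}{14}\right) \left(-89\right) = \frac{725}{14} \left(-89\right) = - \frac{64525}{14}$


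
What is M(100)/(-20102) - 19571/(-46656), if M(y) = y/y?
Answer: 196684793/468939456 ≈ 0.41942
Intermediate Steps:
M(y) = 1
M(100)/(-20102) - 19571/(-46656) = 1/(-20102) - 19571/(-46656) = 1*(-1/20102) - 19571*(-1/46656) = -1/20102 + 19571/46656 = 196684793/468939456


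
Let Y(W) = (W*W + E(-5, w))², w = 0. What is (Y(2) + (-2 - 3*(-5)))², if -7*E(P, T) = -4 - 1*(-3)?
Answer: 2184484/2401 ≈ 909.82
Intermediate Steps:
E(P, T) = ⅐ (E(P, T) = -(-4 - 1*(-3))/7 = -(-4 + 3)/7 = -⅐*(-1) = ⅐)
Y(W) = (⅐ + W²)² (Y(W) = (W*W + ⅐)² = (W² + ⅐)² = (⅐ + W²)²)
(Y(2) + (-2 - 3*(-5)))² = ((1 + 7*2²)²/49 + (-2 - 3*(-5)))² = ((1 + 7*4)²/49 + (-2 + 15))² = ((1 + 28)²/49 + 13)² = ((1/49)*29² + 13)² = ((1/49)*841 + 13)² = (841/49 + 13)² = (1478/49)² = 2184484/2401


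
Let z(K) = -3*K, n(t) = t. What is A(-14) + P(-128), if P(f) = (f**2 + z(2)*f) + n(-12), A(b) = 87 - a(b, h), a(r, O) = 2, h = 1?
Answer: 17225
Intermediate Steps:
A(b) = 85 (A(b) = 87 - 1*2 = 87 - 2 = 85)
P(f) = -12 + f**2 - 6*f (P(f) = (f**2 + (-3*2)*f) - 12 = (f**2 - 6*f) - 12 = -12 + f**2 - 6*f)
A(-14) + P(-128) = 85 + (-12 + (-128)**2 - 6*(-128)) = 85 + (-12 + 16384 + 768) = 85 + 17140 = 17225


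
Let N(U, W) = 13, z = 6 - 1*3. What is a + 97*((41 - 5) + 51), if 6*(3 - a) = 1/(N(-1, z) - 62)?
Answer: 2481949/294 ≈ 8442.0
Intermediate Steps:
z = 3 (z = 6 - 3 = 3)
a = 883/294 (a = 3 - 1/(6*(13 - 62)) = 3 - ⅙/(-49) = 3 - ⅙*(-1/49) = 3 + 1/294 = 883/294 ≈ 3.0034)
a + 97*((41 - 5) + 51) = 883/294 + 97*((41 - 5) + 51) = 883/294 + 97*(36 + 51) = 883/294 + 97*87 = 883/294 + 8439 = 2481949/294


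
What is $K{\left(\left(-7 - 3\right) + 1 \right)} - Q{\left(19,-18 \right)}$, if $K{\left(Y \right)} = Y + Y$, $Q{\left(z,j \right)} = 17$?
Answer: $-35$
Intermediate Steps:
$K{\left(Y \right)} = 2 Y$
$K{\left(\left(-7 - 3\right) + 1 \right)} - Q{\left(19,-18 \right)} = 2 \left(\left(-7 - 3\right) + 1\right) - 17 = 2 \left(-10 + 1\right) - 17 = 2 \left(-9\right) - 17 = -18 - 17 = -35$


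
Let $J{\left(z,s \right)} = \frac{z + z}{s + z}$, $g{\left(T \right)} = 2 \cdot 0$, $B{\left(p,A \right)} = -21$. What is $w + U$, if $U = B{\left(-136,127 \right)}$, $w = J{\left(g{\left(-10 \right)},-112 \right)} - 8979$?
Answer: $-9000$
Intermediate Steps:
$g{\left(T \right)} = 0$
$J{\left(z,s \right)} = \frac{2 z}{s + z}$
$w = -8979$ ($w = 2 \cdot 0 \frac{1}{-112 + 0} - 8979 = 2 \cdot 0 \frac{1}{-112} - 8979 = 2 \cdot 0 \left(- \frac{1}{112}\right) - 8979 = 0 - 8979 = -8979$)
$U = -21$
$w + U = -8979 - 21 = -9000$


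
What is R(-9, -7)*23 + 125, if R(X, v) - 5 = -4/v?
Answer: 1772/7 ≈ 253.14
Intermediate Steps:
R(X, v) = 5 - 4/v
R(-9, -7)*23 + 125 = (5 - 4/(-7))*23 + 125 = (5 - 4*(-1/7))*23 + 125 = (5 + 4/7)*23 + 125 = (39/7)*23 + 125 = 897/7 + 125 = 1772/7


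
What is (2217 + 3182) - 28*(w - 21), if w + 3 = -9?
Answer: 6323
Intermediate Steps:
w = -12 (w = -3 - 9 = -12)
(2217 + 3182) - 28*(w - 21) = (2217 + 3182) - 28*(-12 - 21) = 5399 - 28*(-33) = 5399 + 924 = 6323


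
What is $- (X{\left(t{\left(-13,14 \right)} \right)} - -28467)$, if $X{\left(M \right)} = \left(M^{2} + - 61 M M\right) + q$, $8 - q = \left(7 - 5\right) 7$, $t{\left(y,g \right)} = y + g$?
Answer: $-28401$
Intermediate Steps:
$t{\left(y,g \right)} = g + y$
$q = -6$ ($q = 8 - \left(7 - 5\right) 7 = 8 - 2 \cdot 7 = 8 - 14 = -6$)
$X{\left(M \right)} = -6 - 60 M^{2}$ ($X{\left(M \right)} = \left(M^{2} + - 61 M M\right) - 6 = \left(M^{2} - 61 M^{2}\right) - 6 = - 60 M^{2} - 6 = -6 - 60 M^{2}$)
$- (X{\left(t{\left(-13,14 \right)} \right)} - -28467) = - (\left(-6 - 60 \left(14 - 13\right)^{2}\right) - -28467) = - (\left(-6 - 60 \cdot 1^{2}\right) + 28467) = - (\left(-6 - 60\right) + 28467) = - (-66 + 28467) = \left(-1\right) 28401 = -28401$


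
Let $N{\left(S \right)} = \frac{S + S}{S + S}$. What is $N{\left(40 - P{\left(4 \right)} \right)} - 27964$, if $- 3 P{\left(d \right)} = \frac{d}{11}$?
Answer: $-27963$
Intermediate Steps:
$P{\left(d \right)} = - \frac{d}{33}$ ($P{\left(d \right)} = - \frac{d \frac{1}{11}}{3} = - \frac{\frac{1}{11} d}{3} = - \frac{d}{33}$)
$N{\left(S \right)} = 1$ ($N{\left(S \right)} = \frac{2 S}{2 S} = 2 S \frac{1}{2 S} = 1$)
$N{\left(40 - P{\left(4 \right)} \right)} - 27964 = 1 - 27964 = -27963$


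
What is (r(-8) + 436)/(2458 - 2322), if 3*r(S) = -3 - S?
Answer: 1313/408 ≈ 3.2181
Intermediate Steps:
r(S) = -1 - S/3 (r(S) = (-3 - S)/3 = -1 - S/3)
(r(-8) + 436)/(2458 - 2322) = ((-1 - ⅓*(-8)) + 436)/(2458 - 2322) = ((-1 + 8/3) + 436)/136 = (5/3 + 436)*(1/136) = (1313/3)*(1/136) = 1313/408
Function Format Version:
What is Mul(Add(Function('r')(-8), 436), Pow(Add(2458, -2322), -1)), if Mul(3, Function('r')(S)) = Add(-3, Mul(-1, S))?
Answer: Rational(1313, 408) ≈ 3.2181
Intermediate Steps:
Function('r')(S) = Add(-1, Mul(Rational(-1, 3), S)) (Function('r')(S) = Mul(Rational(1, 3), Add(-3, Mul(-1, S))) = Add(-1, Mul(Rational(-1, 3), S)))
Mul(Add(Function('r')(-8), 436), Pow(Add(2458, -2322), -1)) = Mul(Add(Add(-1, Mul(Rational(-1, 3), -8)), 436), Pow(Add(2458, -2322), -1)) = Mul(Add(Add(-1, Rational(8, 3)), 436), Pow(136, -1)) = Mul(Add(Rational(5, 3), 436), Rational(1, 136)) = Mul(Rational(1313, 3), Rational(1, 136)) = Rational(1313, 408)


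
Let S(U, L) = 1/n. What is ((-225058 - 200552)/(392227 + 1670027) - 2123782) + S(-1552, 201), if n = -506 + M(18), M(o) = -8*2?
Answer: -381040716814415/179416098 ≈ -2.1238e+6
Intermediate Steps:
M(o) = -16
n = -522 (n = -506 - 16 = -522)
S(U, L) = -1/522 (S(U, L) = 1/(-522) = -1/522)
((-225058 - 200552)/(392227 + 1670027) - 2123782) + S(-1552, 201) = ((-225058 - 200552)/(392227 + 1670027) - 2123782) - 1/522 = (-425610/2062254 - 2123782) - 1/522 = (-425610*1/2062254 - 2123782) - 1/522 = (-70935/343709 - 2123782) - 1/522 = -729963058373/343709 - 1/522 = -381040716814415/179416098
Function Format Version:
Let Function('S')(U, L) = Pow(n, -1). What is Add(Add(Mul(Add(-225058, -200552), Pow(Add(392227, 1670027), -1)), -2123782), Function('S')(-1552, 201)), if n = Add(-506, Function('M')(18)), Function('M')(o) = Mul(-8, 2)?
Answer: Rational(-381040716814415, 179416098) ≈ -2.1238e+6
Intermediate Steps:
Function('M')(o) = -16
n = -522 (n = Add(-506, -16) = -522)
Function('S')(U, L) = Rational(-1, 522) (Function('S')(U, L) = Pow(-522, -1) = Rational(-1, 522))
Add(Add(Mul(Add(-225058, -200552), Pow(Add(392227, 1670027), -1)), -2123782), Function('S')(-1552, 201)) = Add(Add(Mul(Add(-225058, -200552), Pow(Add(392227, 1670027), -1)), -2123782), Rational(-1, 522)) = Add(Add(Mul(-425610, Pow(2062254, -1)), -2123782), Rational(-1, 522)) = Add(Add(Mul(-425610, Rational(1, 2062254)), -2123782), Rational(-1, 522)) = Add(Add(Rational(-70935, 343709), -2123782), Rational(-1, 522)) = Add(Rational(-729963058373, 343709), Rational(-1, 522)) = Rational(-381040716814415, 179416098)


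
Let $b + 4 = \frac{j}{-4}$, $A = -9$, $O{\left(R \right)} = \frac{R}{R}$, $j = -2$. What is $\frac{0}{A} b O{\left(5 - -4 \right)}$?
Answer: $0$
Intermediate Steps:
$O{\left(R \right)} = 1$
$b = - \frac{7}{2}$ ($b = -4 - \frac{2}{-4} = -4 - - \frac{1}{2} = -4 + \frac{1}{2} = - \frac{7}{2} \approx -3.5$)
$\frac{0}{A} b O{\left(5 - -4 \right)} = \frac{0}{-9} \left(\left(- \frac{7}{2}\right) 1\right) = 0 \left(- \frac{1}{9}\right) \left(- \frac{7}{2}\right) = 0 \left(- \frac{7}{2}\right) = 0$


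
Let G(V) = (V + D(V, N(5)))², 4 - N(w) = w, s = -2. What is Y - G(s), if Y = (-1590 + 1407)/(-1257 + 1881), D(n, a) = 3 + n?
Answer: -269/208 ≈ -1.2933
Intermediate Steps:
N(w) = 4 - w
Y = -61/208 (Y = -183/624 = -183*1/624 = -61/208 ≈ -0.29327)
G(V) = (3 + 2*V)² (G(V) = (V + (3 + V))² = (3 + 2*V)²)
Y - G(s) = -61/208 - (3 + 2*(-2))² = -61/208 - (3 - 4)² = -61/208 - 1*(-1)² = -61/208 - 1*1 = -61/208 - 1 = -269/208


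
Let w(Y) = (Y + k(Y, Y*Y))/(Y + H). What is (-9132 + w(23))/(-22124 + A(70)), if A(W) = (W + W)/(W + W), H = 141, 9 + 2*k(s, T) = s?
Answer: 748809/1814086 ≈ 0.41278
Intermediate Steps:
k(s, T) = -9/2 + s/2
A(W) = 1 (A(W) = (2*W)/((2*W)) = (2*W)*(1/(2*W)) = 1)
w(Y) = (-9/2 + 3*Y/2)/(141 + Y) (w(Y) = (Y + (-9/2 + Y/2))/(Y + 141) = (-9/2 + 3*Y/2)/(141 + Y))
(-9132 + w(23))/(-22124 + A(70)) = (-9132 + 3*(-3 + 23)/(2*(141 + 23)))/(-22124 + 1) = (-9132 + (3/2)*20/164)/(-22123) = (-9132 + (3/2)*(1/164)*20)*(-1/22123) = (-9132 + 15/82)*(-1/22123) = -748809/82*(-1/22123) = 748809/1814086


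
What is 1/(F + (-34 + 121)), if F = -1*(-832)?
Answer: 1/919 ≈ 0.0010881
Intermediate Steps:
F = 832
1/(F + (-34 + 121)) = 1/(832 + (-34 + 121)) = 1/(832 + 87) = 1/919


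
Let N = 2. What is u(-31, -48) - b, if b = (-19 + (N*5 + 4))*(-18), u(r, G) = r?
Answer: -121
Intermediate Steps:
b = 90 (b = (-19 + (2*5 + 4))*(-18) = (-19 + (10 + 4))*(-18) = (-19 + 14)*(-18) = -5*(-18) = 90)
u(-31, -48) - b = -31 - 1*90 = -31 - 90 = -121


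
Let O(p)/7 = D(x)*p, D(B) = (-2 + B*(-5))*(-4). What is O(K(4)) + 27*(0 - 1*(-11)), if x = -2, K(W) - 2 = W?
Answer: -1047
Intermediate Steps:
K(W) = 2 + W
D(B) = 8 + 20*B (D(B) = (-2 - 5*B)*(-4) = 8 + 20*B)
O(p) = -224*p (O(p) = 7*((8 + 20*(-2))*p) = 7*((8 - 40)*p) = 7*(-32*p) = -224*p)
O(K(4)) + 27*(0 - 1*(-11)) = -224*(2 + 4) + 27*(0 - 1*(-11)) = -224*6 + 27*(0 + 11) = -1344 + 27*11 = -1344 + 297 = -1047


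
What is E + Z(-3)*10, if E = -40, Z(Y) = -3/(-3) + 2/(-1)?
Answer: -50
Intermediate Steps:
Z(Y) = -1 (Z(Y) = -3*(-⅓) + 2*(-1) = 1 - 2 = -1)
E + Z(-3)*10 = -40 - 1*10 = -40 - 10 = -50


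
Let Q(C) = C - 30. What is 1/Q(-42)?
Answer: -1/72 ≈ -0.013889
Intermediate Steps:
Q(C) = -30 + C
1/Q(-42) = 1/(-30 - 42) = 1/(-72) = -1/72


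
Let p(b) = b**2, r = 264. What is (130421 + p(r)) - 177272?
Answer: 22845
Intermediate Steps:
(130421 + p(r)) - 177272 = (130421 + 264**2) - 177272 = (130421 + 69696) - 177272 = 200117 - 177272 = 22845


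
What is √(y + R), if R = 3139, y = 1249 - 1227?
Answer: √3161 ≈ 56.223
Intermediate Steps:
y = 22
√(y + R) = √(22 + 3139) = √3161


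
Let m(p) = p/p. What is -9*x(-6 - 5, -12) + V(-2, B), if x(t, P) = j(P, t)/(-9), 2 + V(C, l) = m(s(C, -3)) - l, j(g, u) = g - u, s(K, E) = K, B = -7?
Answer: 5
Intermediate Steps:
m(p) = 1
V(C, l) = -1 - l (V(C, l) = -2 + (1 - l) = -1 - l)
x(t, P) = -P/9 + t/9 (x(t, P) = (P - t)/(-9) = (P - t)*(-⅑) = -P/9 + t/9)
-9*x(-6 - 5, -12) + V(-2, B) = -9*(-⅑*(-12) + (-6 - 5)/9) + (-1 - 1*(-7)) = -9*(4/3 + (⅑)*(-11)) + (-1 + 7) = -9*(4/3 - 11/9) + 6 = -9*⅑ + 6 = -1 + 6 = 5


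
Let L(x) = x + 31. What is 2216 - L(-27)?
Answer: 2212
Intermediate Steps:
L(x) = 31 + x
2216 - L(-27) = 2216 - (31 - 27) = 2216 - 1*4 = 2216 - 4 = 2212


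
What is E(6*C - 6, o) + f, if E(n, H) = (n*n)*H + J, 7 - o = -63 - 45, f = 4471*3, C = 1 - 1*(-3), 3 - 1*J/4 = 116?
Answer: 50221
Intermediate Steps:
J = -452 (J = 12 - 4*116 = 12 - 464 = -452)
C = 4 (C = 1 + 3 = 4)
f = 13413
o = 115 (o = 7 - (-63 - 45) = 7 - 1*(-108) = 7 + 108 = 115)
E(n, H) = -452 + H*n**2 (E(n, H) = (n*n)*H - 452 = n**2*H - 452 = H*n**2 - 452 = -452 + H*n**2)
E(6*C - 6, o) + f = (-452 + 115*(6*4 - 6)**2) + 13413 = (-452 + 115*(24 - 6)**2) + 13413 = (-452 + 115*18**2) + 13413 = (-452 + 115*324) + 13413 = (-452 + 37260) + 13413 = 36808 + 13413 = 50221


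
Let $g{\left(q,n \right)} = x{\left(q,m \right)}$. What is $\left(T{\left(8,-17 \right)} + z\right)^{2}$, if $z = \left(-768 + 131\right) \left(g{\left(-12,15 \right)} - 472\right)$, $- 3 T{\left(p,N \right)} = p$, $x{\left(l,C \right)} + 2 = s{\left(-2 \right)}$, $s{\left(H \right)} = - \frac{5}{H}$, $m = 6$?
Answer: $\frac{3247409431249}{36} \approx 9.0206 \cdot 10^{10}$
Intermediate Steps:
$x{\left(l,C \right)} = \frac{1}{2}$ ($x{\left(l,C \right)} = -2 - \frac{5}{-2} = -2 - - \frac{5}{2} = -2 + \frac{5}{2} = \frac{1}{2}$)
$T{\left(p,N \right)} = - \frac{p}{3}$
$g{\left(q,n \right)} = \frac{1}{2}$
$z = \frac{600691}{2}$ ($z = \left(-768 + 131\right) \left(\frac{1}{2} - 472\right) = \left(-637\right) \left(- \frac{943}{2}\right) = \frac{600691}{2} \approx 3.0035 \cdot 10^{5}$)
$\left(T{\left(8,-17 \right)} + z\right)^{2} = \left(\left(- \frac{1}{3}\right) 8 + \frac{600691}{2}\right)^{2} = \left(- \frac{8}{3} + \frac{600691}{2}\right)^{2} = \left(\frac{1802057}{6}\right)^{2} = \frac{3247409431249}{36}$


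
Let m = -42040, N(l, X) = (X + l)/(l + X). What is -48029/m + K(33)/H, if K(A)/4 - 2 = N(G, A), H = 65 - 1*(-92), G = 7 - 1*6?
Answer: 8045033/6600280 ≈ 1.2189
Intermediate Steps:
G = 1 (G = 7 - 6 = 1)
N(l, X) = 1 (N(l, X) = (X + l)/(X + l) = 1)
H = 157 (H = 65 + 92 = 157)
K(A) = 12 (K(A) = 8 + 4*1 = 8 + 4 = 12)
-48029/m + K(33)/H = -48029/(-42040) + 12/157 = -48029*(-1/42040) + 12*(1/157) = 48029/42040 + 12/157 = 8045033/6600280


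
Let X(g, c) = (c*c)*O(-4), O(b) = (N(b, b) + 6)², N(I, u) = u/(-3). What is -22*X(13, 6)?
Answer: -42592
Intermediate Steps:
N(I, u) = -u/3 (N(I, u) = u*(-⅓) = -u/3)
O(b) = (6 - b/3)² (O(b) = (-b/3 + 6)² = (6 - b/3)²)
X(g, c) = 484*c²/9 (X(g, c) = (c*c)*((-18 - 4)²/9) = c²*((⅑)*(-22)²) = c²*((⅑)*484) = c²*(484/9) = 484*c²/9)
-22*X(13, 6) = -10648*6²/9 = -10648*36/9 = -22*1936 = -42592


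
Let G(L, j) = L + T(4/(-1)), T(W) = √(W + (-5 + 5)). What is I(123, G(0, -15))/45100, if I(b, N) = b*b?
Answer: 369/1100 ≈ 0.33545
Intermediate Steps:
T(W) = √W (T(W) = √(W + 0) = √W)
G(L, j) = L + 2*I (G(L, j) = L + √(4/(-1)) = L + √(4*(-1)) = L + √(-4) = L + 2*I)
I(b, N) = b²
I(123, G(0, -15))/45100 = 123²/45100 = 15129*(1/45100) = 369/1100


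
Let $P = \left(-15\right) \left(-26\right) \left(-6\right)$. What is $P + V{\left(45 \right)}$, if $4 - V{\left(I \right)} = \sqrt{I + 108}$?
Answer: $-2336 - 3 \sqrt{17} \approx -2348.4$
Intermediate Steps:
$P = -2340$ ($P = 390 \left(-6\right) = -2340$)
$V{\left(I \right)} = 4 - \sqrt{108 + I}$ ($V{\left(I \right)} = 4 - \sqrt{I + 108} = 4 - \sqrt{108 + I}$)
$P + V{\left(45 \right)} = -2340 + \left(4 - \sqrt{108 + 45}\right) = -2340 + \left(4 - \sqrt{153}\right) = -2340 + \left(4 - 3 \sqrt{17}\right) = -2336 - 3 \sqrt{17}$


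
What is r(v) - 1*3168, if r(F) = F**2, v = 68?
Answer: 1456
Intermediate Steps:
r(v) - 1*3168 = 68**2 - 1*3168 = 4624 - 3168 = 1456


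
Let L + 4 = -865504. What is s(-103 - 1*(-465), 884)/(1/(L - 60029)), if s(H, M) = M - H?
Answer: -483130314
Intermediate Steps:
L = -865508 (L = -4 - 865504 = -865508)
s(-103 - 1*(-465), 884)/(1/(L - 60029)) = (884 - (-103 - 1*(-465)))/(1/(-865508 - 60029)) = (884 - (-103 + 465))/(1/(-925537)) = (884 - 1*362)/(-1/925537) = (884 - 362)*(-925537) = 522*(-925537) = -483130314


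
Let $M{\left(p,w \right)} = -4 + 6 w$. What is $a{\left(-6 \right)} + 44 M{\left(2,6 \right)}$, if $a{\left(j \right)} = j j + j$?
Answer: $1438$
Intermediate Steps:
$a{\left(j \right)} = j + j^{2}$ ($a{\left(j \right)} = j^{2} + j = j + j^{2}$)
$a{\left(-6 \right)} + 44 M{\left(2,6 \right)} = - 6 \left(1 - 6\right) + 44 \left(-4 + 6 \cdot 6\right) = \left(-6\right) \left(-5\right) + 44 \left(-4 + 36\right) = 30 + 44 \cdot 32 = 30 + 1408 = 1438$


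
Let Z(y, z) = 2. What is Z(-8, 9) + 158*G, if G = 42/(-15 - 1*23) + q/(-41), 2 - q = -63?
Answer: -329610/779 ≈ -423.12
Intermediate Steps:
q = 65 (q = 2 - 1*(-63) = 2 + 63 = 65)
G = -2096/779 (G = 42/(-15 - 1*23) + 65/(-41) = 42/(-15 - 23) + 65*(-1/41) = 42/(-38) - 65/41 = 42*(-1/38) - 65/41 = -21/19 - 65/41 = -2096/779 ≈ -2.6906)
Z(-8, 9) + 158*G = 2 + 158*(-2096/779) = 2 - 331168/779 = -329610/779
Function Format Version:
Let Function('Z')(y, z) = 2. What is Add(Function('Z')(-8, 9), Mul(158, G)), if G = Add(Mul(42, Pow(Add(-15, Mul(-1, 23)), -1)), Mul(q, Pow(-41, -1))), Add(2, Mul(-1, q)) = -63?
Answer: Rational(-329610, 779) ≈ -423.12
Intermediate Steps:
q = 65 (q = Add(2, Mul(-1, -63)) = Add(2, 63) = 65)
G = Rational(-2096, 779) (G = Add(Mul(42, Pow(Add(-15, Mul(-1, 23)), -1)), Mul(65, Pow(-41, -1))) = Add(Mul(42, Pow(Add(-15, -23), -1)), Mul(65, Rational(-1, 41))) = Add(Mul(42, Pow(-38, -1)), Rational(-65, 41)) = Add(Mul(42, Rational(-1, 38)), Rational(-65, 41)) = Add(Rational(-21, 19), Rational(-65, 41)) = Rational(-2096, 779) ≈ -2.6906)
Add(Function('Z')(-8, 9), Mul(158, G)) = Add(2, Mul(158, Rational(-2096, 779))) = Add(2, Rational(-331168, 779)) = Rational(-329610, 779)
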